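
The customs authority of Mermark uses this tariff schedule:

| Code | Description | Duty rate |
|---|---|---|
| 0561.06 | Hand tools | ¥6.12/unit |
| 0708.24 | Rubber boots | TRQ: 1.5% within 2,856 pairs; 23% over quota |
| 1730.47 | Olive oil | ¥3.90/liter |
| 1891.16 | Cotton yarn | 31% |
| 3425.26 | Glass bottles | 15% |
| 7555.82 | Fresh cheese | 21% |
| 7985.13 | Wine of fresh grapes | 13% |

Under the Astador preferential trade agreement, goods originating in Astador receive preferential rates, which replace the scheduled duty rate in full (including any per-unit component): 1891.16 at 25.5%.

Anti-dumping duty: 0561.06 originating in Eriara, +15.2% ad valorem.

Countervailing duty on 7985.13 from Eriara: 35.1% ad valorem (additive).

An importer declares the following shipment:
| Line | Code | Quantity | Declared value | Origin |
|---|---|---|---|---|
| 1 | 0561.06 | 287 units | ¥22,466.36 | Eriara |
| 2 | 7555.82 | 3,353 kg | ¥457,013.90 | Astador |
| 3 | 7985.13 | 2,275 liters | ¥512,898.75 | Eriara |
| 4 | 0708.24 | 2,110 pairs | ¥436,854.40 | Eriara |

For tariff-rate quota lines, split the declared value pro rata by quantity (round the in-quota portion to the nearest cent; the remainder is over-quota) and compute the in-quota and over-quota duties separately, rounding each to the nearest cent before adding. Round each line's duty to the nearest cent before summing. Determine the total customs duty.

Line 1 (0561.06, Eriara, 287 units, ¥22,466.36):
Base rate for 0561.06 is ¥6.12/unit.
Additional duty on 0561.06 from Eriara: +15.2% ad valorem. Applied ad valorem rate = 15.2%.
Duty = ¥22,466.36 × 15.2% + 287 × ¥6.12 = ¥5,171.33.
Line 2 (7555.82, Astador, 3,353 kg, ¥457,013.90):
Base rate for 7555.82 is 21%.
Origin Astador is the FTA partner but 7555.82 is not on the preference list; base rate stands.
Duty = ¥457,013.90 × 21% = ¥95,972.92.
Line 3 (7985.13, Eriara, 2,275 liters, ¥512,898.75):
Base rate for 7985.13 is 13%.
Additional duty on 7985.13 from Eriara: +35.1%. Applied ad valorem rate: 13% + 35.1% = 48.1%.
Duty = ¥512,898.75 × 48.1% = ¥246,704.30.
Line 4 (0708.24, Eriara, 2,110 pairs, ¥436,854.40):
Code 0708.24 is under a tariff-rate quota (threshold 2,856 pairs). Quantity 2,110 pairs is within the quota, so the in-quota rate 1.5% applies to the full value.
Duty = ¥436,854.40 × 1.5% = ¥6,552.82.
Total = ¥5,171.33 + ¥95,972.92 + ¥246,704.30 + ¥6,552.82 = ¥354,401.37.

¥354,401.37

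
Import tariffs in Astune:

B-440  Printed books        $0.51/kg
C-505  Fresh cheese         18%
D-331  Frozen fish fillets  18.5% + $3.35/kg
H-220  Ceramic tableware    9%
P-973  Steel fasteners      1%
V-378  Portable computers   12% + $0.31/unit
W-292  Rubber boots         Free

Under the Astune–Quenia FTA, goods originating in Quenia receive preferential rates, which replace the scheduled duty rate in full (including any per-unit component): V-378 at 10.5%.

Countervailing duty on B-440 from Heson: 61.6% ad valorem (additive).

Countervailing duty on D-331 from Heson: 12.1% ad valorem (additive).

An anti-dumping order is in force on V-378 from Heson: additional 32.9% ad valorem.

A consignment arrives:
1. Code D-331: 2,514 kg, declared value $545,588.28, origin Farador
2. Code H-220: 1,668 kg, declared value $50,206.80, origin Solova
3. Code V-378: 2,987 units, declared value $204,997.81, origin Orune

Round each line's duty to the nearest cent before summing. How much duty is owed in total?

$139,400.05

Line 1 (D-331, Farador, 2,514 kg, $545,588.28):
Base rate for D-331 is 18.5% + $3.35/kg.
The additional-duty order on D-331 targets Heson, not Farador; it does not apply.
Duty = $545,588.28 × 18.5% + 2,514 × $3.35 = $109,355.73.
Line 2 (H-220, Solova, 1,668 kg, $50,206.80):
Base rate for H-220 is 9%.
Duty = $50,206.80 × 9% = $4,518.61.
Line 3 (V-378, Orune, 2,987 units, $204,997.81):
Base rate for V-378 is 12% + $0.31/unit.
V-378 has an FTA preferential rate, but origin Orune is not Quenia; base rate stands.
The additional-duty order on V-378 targets Heson, not Orune; it does not apply.
Duty = $204,997.81 × 12% + 2,987 × $0.31 = $25,525.71.
Total = $109,355.73 + $4,518.61 + $25,525.71 = $139,400.05.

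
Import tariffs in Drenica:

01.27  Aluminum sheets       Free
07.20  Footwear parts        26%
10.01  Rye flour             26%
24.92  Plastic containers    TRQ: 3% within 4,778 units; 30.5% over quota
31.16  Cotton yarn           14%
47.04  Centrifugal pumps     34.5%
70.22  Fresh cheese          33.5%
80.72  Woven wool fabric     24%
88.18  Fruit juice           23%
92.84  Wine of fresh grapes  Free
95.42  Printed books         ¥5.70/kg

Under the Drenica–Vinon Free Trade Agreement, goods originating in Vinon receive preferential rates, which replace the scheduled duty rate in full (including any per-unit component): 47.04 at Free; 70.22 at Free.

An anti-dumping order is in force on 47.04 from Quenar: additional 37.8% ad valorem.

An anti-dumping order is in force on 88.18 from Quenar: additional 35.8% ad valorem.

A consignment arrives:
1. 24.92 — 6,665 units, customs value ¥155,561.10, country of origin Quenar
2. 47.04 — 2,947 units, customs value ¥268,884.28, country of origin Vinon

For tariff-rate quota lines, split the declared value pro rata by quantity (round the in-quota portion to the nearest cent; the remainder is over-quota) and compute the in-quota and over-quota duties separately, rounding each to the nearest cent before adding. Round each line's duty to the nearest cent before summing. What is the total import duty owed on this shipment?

¥16,778.55

Line 1 (24.92, Quenar, 6,665 units, ¥155,561.10):
Code 24.92 is under a tariff-rate quota (threshold 4,778 units). In-quota: 4,778 units at 3%; over-quota: 1,887 units at 30.5%.
Pro-rata value split: in-quota = ¥155,561.10 × 4,778/6,665 = ¥111,518.52; over-quota = ¥155,561.10 − ¥111,518.52 = ¥44,042.58.
In-quota duty = ¥111,518.52 × 3% = ¥3,345.56. Over-quota duty = ¥44,042.58 × 30.5% = ¥13,432.99.
Line duty = ¥3,345.56 + ¥13,432.99 = ¥16,778.55.
Line 2 (47.04, Vinon, 2,947 units, ¥268,884.28):
Base rate for 47.04 is 34.5%.
Origin Vinon qualifies under the Drenica–Vinon agreement and 47.04 is covered: preferential rate Free applies instead.
The additional-duty order on 47.04 targets Quenar, not Vinon; it does not apply.
Duty = ¥268,884.28 × 0% = ¥0.00.
Total = ¥16,778.55 + ¥0.00 = ¥16,778.55.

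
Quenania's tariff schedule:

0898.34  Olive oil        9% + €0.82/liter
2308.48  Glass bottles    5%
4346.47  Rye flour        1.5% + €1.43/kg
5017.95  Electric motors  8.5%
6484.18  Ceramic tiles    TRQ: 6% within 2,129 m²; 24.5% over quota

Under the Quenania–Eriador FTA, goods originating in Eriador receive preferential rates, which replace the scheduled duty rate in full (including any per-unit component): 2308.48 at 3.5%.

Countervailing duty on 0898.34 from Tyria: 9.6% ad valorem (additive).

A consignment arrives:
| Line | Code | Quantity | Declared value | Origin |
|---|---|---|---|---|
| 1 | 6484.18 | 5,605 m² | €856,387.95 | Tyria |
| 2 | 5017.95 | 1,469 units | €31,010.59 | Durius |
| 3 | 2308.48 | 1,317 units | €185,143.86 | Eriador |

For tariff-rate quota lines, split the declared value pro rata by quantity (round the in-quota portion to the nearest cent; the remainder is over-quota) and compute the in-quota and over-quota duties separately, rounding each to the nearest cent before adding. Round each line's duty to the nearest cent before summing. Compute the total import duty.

Line 1 (6484.18, Tyria, 5,605 m², €856,387.95):
Code 6484.18 is under a tariff-rate quota (threshold 2,129 m²). In-quota: 2,129 m² at 6%; over-quota: 3,476 m² at 24.5%.
Pro-rata value split: in-quota = €856,387.95 × 2,129/5,605 = €325,289.91; over-quota = €856,387.95 − €325,289.91 = €531,098.04.
In-quota duty = €325,289.91 × 6% = €19,517.39. Over-quota duty = €531,098.04 × 24.5% = €130,119.02.
Line duty = €19,517.39 + €130,119.02 = €149,636.41.
Line 2 (5017.95, Durius, 1,469 units, €31,010.59):
Base rate for 5017.95 is 8.5%.
Duty = €31,010.59 × 8.5% = €2,635.90.
Line 3 (2308.48, Eriador, 1,317 units, €185,143.86):
Base rate for 2308.48 is 5%.
Origin Eriador qualifies under the Quenania–Eriador agreement and 2308.48 is covered: preferential rate 3.5% applies instead.
Duty = €185,143.86 × 3.5% = €6,480.04.
Total = €149,636.41 + €2,635.90 + €6,480.04 = €158,752.35.

€158,752.35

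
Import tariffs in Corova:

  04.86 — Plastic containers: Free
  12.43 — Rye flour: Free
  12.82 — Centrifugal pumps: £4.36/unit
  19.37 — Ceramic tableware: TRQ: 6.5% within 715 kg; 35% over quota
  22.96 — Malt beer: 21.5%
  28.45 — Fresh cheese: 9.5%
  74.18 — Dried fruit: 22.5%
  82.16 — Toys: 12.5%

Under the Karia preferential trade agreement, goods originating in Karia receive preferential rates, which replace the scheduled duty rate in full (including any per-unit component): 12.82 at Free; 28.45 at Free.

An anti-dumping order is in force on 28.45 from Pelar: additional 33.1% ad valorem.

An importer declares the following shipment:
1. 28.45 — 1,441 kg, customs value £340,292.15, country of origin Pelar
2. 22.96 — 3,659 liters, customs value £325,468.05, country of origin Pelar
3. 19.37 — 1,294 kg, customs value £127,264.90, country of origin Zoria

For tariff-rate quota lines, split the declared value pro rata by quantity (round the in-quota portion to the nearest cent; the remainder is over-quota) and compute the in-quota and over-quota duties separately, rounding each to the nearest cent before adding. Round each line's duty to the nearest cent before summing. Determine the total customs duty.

£239,441.54

Line 1 (28.45, Pelar, 1,441 kg, £340,292.15):
Base rate for 28.45 is 9.5%.
28.45 has an FTA preferential rate, but origin Pelar is not Karia; base rate stands.
Additional duty on 28.45 from Pelar: +33.1%. Applied ad valorem rate: 9.5% + 33.1% = 42.6%.
Duty = £340,292.15 × 42.6% = £144,964.46.
Line 2 (22.96, Pelar, 3,659 liters, £325,468.05):
Base rate for 22.96 is 21.5%.
Duty = £325,468.05 × 21.5% = £69,975.63.
Line 3 (19.37, Zoria, 1,294 kg, £127,264.90):
Code 19.37 is under a tariff-rate quota (threshold 715 kg). In-quota: 715 kg at 6.5%; over-quota: 579 kg at 35%.
Pro-rata value split: in-quota = £127,264.90 × 715/1,294 = £70,320.25; over-quota = £127,264.90 − £70,320.25 = £56,944.65.
In-quota duty = £70,320.25 × 6.5% = £4,570.82. Over-quota duty = £56,944.65 × 35% = £19,930.63.
Line duty = £4,570.82 + £19,930.63 = £24,501.45.
Total = £144,964.46 + £69,975.63 + £24,501.45 = £239,441.54.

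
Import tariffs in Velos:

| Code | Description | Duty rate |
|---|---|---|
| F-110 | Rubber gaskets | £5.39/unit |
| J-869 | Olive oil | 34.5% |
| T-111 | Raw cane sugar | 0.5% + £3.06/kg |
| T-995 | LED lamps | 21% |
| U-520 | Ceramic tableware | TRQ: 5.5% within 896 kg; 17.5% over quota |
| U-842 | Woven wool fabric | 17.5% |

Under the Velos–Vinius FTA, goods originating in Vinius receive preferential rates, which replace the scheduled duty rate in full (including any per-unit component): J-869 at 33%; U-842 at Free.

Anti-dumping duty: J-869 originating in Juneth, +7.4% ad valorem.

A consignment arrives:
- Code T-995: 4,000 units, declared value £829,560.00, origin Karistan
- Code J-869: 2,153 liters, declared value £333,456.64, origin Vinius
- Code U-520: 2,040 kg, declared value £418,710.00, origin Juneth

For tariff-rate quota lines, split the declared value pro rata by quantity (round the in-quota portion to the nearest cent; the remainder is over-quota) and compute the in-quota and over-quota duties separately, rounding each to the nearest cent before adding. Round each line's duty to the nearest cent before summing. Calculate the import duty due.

£335,454.06

Line 1 (T-995, Karistan, 4,000 units, £829,560.00):
Base rate for T-995 is 21%.
Duty = £829,560.00 × 21% = £174,207.60.
Line 2 (J-869, Vinius, 2,153 liters, £333,456.64):
Base rate for J-869 is 34.5%.
Origin Vinius qualifies under the Velos–Vinius agreement and J-869 is covered: preferential rate 33% applies instead.
The additional-duty order on J-869 targets Juneth, not Vinius; it does not apply.
Duty = £333,456.64 × 33% = £110,040.69.
Line 3 (U-520, Juneth, 2,040 kg, £418,710.00):
Code U-520 is under a tariff-rate quota (threshold 896 kg). In-quota: 896 kg at 5.5%; over-quota: 1,144 kg at 17.5%.
Pro-rata value split: in-quota = £418,710.00 × 896/2,040 = £183,904.00; over-quota = £418,710.00 − £183,904.00 = £234,806.00.
In-quota duty = £183,904.00 × 5.5% = £10,114.72. Over-quota duty = £234,806.00 × 17.5% = £41,091.05.
Line duty = £10,114.72 + £41,091.05 = £51,205.77.
Total = £174,207.60 + £110,040.69 + £51,205.77 = £335,454.06.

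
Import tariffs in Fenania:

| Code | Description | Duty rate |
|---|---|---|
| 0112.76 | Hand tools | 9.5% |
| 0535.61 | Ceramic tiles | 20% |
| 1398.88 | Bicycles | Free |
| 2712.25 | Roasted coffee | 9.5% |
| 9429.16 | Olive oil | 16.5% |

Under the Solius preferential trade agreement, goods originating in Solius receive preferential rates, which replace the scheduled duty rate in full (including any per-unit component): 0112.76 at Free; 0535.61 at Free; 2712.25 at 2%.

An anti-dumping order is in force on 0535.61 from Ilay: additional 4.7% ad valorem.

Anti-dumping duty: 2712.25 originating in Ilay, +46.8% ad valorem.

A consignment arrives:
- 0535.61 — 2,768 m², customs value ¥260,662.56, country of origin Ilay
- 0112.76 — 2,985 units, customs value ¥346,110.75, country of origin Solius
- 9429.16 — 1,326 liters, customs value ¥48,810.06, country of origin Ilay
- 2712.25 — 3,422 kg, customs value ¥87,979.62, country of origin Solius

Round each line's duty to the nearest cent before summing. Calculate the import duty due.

Line 1 (0535.61, Ilay, 2,768 m², ¥260,662.56):
Base rate for 0535.61 is 20%.
0535.61 has an FTA preferential rate, but origin Ilay is not Solius; base rate stands.
Additional duty on 0535.61 from Ilay: +4.7%. Applied ad valorem rate: 20% + 4.7% = 24.7%.
Duty = ¥260,662.56 × 24.7% = ¥64,383.65.
Line 2 (0112.76, Solius, 2,985 units, ¥346,110.75):
Base rate for 0112.76 is 9.5%.
Origin Solius qualifies under the Fenania–Solius agreement and 0112.76 is covered: preferential rate Free applies instead.
Duty = ¥346,110.75 × 0% = ¥0.00.
Line 3 (9429.16, Ilay, 1,326 liters, ¥48,810.06):
Base rate for 9429.16 is 16.5%.
Duty = ¥48,810.06 × 16.5% = ¥8,053.66.
Line 4 (2712.25, Solius, 3,422 kg, ¥87,979.62):
Base rate for 2712.25 is 9.5%.
Origin Solius qualifies under the Fenania–Solius agreement and 2712.25 is covered: preferential rate 2% applies instead.
The additional-duty order on 2712.25 targets Ilay, not Solius; it does not apply.
Duty = ¥87,979.62 × 2% = ¥1,759.59.
Total = ¥64,383.65 + ¥0.00 + ¥8,053.66 + ¥1,759.59 = ¥74,196.90.

¥74,196.90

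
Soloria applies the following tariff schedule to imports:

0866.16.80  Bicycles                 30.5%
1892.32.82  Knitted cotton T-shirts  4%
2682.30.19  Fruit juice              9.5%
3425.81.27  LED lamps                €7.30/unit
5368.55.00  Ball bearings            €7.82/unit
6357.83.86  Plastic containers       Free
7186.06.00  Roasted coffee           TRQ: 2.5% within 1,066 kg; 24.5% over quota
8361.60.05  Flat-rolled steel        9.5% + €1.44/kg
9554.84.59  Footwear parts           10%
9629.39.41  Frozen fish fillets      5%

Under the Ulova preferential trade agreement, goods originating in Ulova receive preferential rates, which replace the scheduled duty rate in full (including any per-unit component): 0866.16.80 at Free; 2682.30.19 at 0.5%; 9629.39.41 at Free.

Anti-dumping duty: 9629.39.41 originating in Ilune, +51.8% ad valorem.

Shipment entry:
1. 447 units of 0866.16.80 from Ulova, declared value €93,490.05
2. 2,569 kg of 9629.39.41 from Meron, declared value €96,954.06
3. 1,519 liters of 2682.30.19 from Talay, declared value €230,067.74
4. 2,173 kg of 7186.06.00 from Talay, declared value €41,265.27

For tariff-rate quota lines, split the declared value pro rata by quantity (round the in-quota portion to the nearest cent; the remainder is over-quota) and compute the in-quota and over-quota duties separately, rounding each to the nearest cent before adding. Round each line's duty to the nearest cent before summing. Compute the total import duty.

€32,360.59

Line 1 (0866.16.80, Ulova, 447 units, €93,490.05):
Base rate for 0866.16.80 is 30.5%.
Origin Ulova qualifies under the Soloria–Ulova agreement and 0866.16.80 is covered: preferential rate Free applies instead.
Duty = €93,490.05 × 0% = €0.00.
Line 2 (9629.39.41, Meron, 2,569 kg, €96,954.06):
Base rate for 9629.39.41 is 5%.
9629.39.41 has an FTA preferential rate, but origin Meron is not Ulova; base rate stands.
The additional-duty order on 9629.39.41 targets Ilune, not Meron; it does not apply.
Duty = €96,954.06 × 5% = €4,847.70.
Line 3 (2682.30.19, Talay, 1,519 liters, €230,067.74):
Base rate for 2682.30.19 is 9.5%.
2682.30.19 has an FTA preferential rate, but origin Talay is not Ulova; base rate stands.
Duty = €230,067.74 × 9.5% = €21,856.44.
Line 4 (7186.06.00, Talay, 2,173 kg, €41,265.27):
Code 7186.06.00 is under a tariff-rate quota (threshold 1,066 kg). In-quota: 1,066 kg at 2.5%; over-quota: 1,107 kg at 24.5%.
Pro-rata value split: in-quota = €41,265.27 × 1,066/2,173 = €20,243.34; over-quota = €41,265.27 − €20,243.34 = €21,021.93.
In-quota duty = €20,243.34 × 2.5% = €506.08. Over-quota duty = €21,021.93 × 24.5% = €5,150.37.
Line duty = €506.08 + €5,150.37 = €5,656.45.
Total = €0.00 + €4,847.70 + €21,856.44 + €5,656.45 = €32,360.59.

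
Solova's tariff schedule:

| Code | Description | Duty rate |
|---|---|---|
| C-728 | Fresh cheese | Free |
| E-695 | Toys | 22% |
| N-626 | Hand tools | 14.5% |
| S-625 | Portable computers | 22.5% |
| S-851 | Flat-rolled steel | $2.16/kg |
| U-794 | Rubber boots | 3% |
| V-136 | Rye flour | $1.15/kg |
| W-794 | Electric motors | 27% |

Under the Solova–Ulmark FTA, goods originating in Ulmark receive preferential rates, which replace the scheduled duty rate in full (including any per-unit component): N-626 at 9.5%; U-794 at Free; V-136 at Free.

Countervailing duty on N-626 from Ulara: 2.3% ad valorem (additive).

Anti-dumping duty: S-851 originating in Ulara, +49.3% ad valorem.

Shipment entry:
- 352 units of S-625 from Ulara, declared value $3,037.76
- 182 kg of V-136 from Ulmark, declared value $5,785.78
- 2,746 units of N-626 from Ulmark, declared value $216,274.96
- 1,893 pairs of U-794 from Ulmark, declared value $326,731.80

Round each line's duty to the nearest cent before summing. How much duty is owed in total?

$21,229.62

Line 1 (S-625, Ulara, 352 units, $3,037.76):
Base rate for S-625 is 22.5%.
Duty = $3,037.76 × 22.5% = $683.50.
Line 2 (V-136, Ulmark, 182 kg, $5,785.78):
Base rate for V-136 is $1.15/kg.
Origin Ulmark qualifies under the Solova–Ulmark agreement and V-136 is covered: preferential rate Free applies instead.
Duty = $5,785.78 × 0% = $0.00.
Line 3 (N-626, Ulmark, 2,746 units, $216,274.96):
Base rate for N-626 is 14.5%.
Origin Ulmark qualifies under the Solova–Ulmark agreement and N-626 is covered: preferential rate 9.5% applies instead.
The additional-duty order on N-626 targets Ulara, not Ulmark; it does not apply.
Duty = $216,274.96 × 9.5% = $20,546.12.
Line 4 (U-794, Ulmark, 1,893 pairs, $326,731.80):
Base rate for U-794 is 3%.
Origin Ulmark qualifies under the Solova–Ulmark agreement and U-794 is covered: preferential rate Free applies instead.
Duty = $326,731.80 × 0% = $0.00.
Total = $683.50 + $0.00 + $20,546.12 + $0.00 = $21,229.62.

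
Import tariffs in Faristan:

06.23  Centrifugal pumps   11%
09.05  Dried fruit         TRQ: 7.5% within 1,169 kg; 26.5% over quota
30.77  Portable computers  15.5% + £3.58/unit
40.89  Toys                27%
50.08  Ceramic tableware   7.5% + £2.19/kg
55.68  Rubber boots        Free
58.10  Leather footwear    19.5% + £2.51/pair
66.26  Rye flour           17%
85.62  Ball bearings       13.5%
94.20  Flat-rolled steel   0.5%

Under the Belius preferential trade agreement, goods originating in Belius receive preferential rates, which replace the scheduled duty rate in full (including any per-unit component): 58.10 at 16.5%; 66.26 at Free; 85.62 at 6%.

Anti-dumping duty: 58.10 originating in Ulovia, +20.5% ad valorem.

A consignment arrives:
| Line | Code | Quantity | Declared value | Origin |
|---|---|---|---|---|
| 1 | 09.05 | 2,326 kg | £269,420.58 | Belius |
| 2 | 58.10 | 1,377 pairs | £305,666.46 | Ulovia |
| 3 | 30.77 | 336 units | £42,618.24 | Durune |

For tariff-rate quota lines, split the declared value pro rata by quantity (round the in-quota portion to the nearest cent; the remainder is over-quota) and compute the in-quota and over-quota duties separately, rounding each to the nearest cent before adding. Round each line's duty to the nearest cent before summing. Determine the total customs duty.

£179,201.02

Line 1 (09.05, Belius, 2,326 kg, £269,420.58):
Code 09.05 is under a tariff-rate quota (threshold 1,169 kg). In-quota: 1,169 kg at 7.5%; over-quota: 1,157 kg at 26.5%.
Pro-rata value split: in-quota = £269,420.58 × 1,169/2,326 = £135,405.27; over-quota = £269,420.58 − £135,405.27 = £134,015.31.
In-quota duty = £135,405.27 × 7.5% = £10,155.40. Over-quota duty = £134,015.31 × 26.5% = £35,514.06.
Line duty = £10,155.40 + £35,514.06 = £45,669.46.
Line 2 (58.10, Ulovia, 1,377 pairs, £305,666.46):
Base rate for 58.10 is 19.5% + £2.51/pair.
58.10 has an FTA preferential rate, but origin Ulovia is not Belius; base rate stands.
Additional duty on 58.10 from Ulovia: +20.5%. Applied ad valorem rate: 19.5% + 20.5% = 40%.
Duty = £305,666.46 × 40% + 1,377 × £2.51 = £125,722.85.
Line 3 (30.77, Durune, 336 units, £42,618.24):
Base rate for 30.77 is 15.5% + £3.58/unit.
Duty = £42,618.24 × 15.5% + 336 × £3.58 = £7,808.71.
Total = £45,669.46 + £125,722.85 + £7,808.71 = £179,201.02.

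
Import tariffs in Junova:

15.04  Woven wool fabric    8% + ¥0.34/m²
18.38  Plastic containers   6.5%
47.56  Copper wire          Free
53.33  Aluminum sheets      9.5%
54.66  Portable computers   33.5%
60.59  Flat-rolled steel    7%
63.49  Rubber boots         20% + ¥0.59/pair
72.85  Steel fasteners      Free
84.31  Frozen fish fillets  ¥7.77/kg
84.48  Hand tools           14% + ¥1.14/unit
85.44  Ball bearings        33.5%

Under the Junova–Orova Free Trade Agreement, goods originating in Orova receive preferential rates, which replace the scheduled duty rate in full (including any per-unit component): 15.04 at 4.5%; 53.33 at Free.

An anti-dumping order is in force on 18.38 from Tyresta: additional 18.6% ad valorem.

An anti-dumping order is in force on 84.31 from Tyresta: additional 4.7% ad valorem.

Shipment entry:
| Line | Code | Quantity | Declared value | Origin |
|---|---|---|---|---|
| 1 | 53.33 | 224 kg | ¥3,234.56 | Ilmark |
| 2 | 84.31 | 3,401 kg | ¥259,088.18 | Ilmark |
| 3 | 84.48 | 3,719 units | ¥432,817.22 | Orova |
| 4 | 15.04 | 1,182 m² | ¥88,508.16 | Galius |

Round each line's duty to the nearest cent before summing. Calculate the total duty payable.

¥99,049.65

Line 1 (53.33, Ilmark, 224 kg, ¥3,234.56):
Base rate for 53.33 is 9.5%.
53.33 has an FTA preferential rate, but origin Ilmark is not Orova; base rate stands.
Duty = ¥3,234.56 × 9.5% = ¥307.28.
Line 2 (84.31, Ilmark, 3,401 kg, ¥259,088.18):
Base rate for 84.31 is ¥7.77/kg.
The additional-duty order on 84.31 targets Tyresta, not Ilmark; it does not apply.
Duty = 3,401 × ¥7.77 = ¥26,425.77.
Line 3 (84.48, Orova, 3,719 units, ¥432,817.22):
Base rate for 84.48 is 14% + ¥1.14/unit.
Origin Orova is the FTA partner but 84.48 is not on the preference list; base rate stands.
Duty = ¥432,817.22 × 14% + 3,719 × ¥1.14 = ¥64,834.07.
Line 4 (15.04, Galius, 1,182 m², ¥88,508.16):
Base rate for 15.04 is 8% + ¥0.34/m².
15.04 has an FTA preferential rate, but origin Galius is not Orova; base rate stands.
Duty = ¥88,508.16 × 8% + 1,182 × ¥0.34 = ¥7,482.53.
Total = ¥307.28 + ¥26,425.77 + ¥64,834.07 + ¥7,482.53 = ¥99,049.65.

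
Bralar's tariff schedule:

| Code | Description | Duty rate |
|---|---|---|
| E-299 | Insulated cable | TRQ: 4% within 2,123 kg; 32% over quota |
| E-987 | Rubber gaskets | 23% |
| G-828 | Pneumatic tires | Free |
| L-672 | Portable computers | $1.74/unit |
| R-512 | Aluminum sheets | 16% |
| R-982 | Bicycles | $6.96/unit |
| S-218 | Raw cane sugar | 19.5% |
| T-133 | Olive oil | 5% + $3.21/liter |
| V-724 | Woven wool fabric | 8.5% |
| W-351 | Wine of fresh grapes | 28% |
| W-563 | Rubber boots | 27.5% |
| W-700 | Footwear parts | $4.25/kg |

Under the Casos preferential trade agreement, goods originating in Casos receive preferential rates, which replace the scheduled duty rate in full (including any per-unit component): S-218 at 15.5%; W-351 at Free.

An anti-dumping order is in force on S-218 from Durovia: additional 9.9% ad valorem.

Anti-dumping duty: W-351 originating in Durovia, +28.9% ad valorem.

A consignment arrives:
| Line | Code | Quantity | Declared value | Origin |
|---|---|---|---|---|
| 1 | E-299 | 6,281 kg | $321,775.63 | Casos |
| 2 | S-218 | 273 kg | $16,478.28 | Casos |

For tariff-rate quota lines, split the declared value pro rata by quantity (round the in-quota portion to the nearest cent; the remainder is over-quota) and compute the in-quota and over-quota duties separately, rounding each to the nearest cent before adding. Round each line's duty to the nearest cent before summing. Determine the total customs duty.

Line 1 (E-299, Casos, 6,281 kg, $321,775.63):
Code E-299 is under a tariff-rate quota (threshold 2,123 kg). In-quota: 2,123 kg at 4%; over-quota: 4,158 kg at 32%.
Pro-rata value split: in-quota = $321,775.63 × 2,123/6,281 = $108,761.29; over-quota = $321,775.63 − $108,761.29 = $213,014.34.
In-quota duty = $108,761.29 × 4% = $4,350.45. Over-quota duty = $213,014.34 × 32% = $68,164.59.
Line duty = $4,350.45 + $68,164.59 = $72,515.04.
Line 2 (S-218, Casos, 273 kg, $16,478.28):
Base rate for S-218 is 19.5%.
Origin Casos qualifies under the Bralar–Casos agreement and S-218 is covered: preferential rate 15.5% applies instead.
The additional-duty order on S-218 targets Durovia, not Casos; it does not apply.
Duty = $16,478.28 × 15.5% = $2,554.13.
Total = $72,515.04 + $2,554.13 = $75,069.17.

$75,069.17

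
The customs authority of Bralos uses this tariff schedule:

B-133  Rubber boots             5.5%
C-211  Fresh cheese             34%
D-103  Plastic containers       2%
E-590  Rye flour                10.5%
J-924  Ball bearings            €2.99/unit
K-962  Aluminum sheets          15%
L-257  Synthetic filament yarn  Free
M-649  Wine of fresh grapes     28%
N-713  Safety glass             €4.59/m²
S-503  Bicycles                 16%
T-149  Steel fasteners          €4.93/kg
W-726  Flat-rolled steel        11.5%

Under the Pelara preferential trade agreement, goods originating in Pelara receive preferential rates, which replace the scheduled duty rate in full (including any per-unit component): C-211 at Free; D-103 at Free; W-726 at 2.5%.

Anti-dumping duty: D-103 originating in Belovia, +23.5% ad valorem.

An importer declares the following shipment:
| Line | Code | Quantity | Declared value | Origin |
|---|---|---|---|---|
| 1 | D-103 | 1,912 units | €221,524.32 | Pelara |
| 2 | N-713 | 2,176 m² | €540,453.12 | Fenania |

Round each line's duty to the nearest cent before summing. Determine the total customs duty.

Line 1 (D-103, Pelara, 1,912 units, €221,524.32):
Base rate for D-103 is 2%.
Origin Pelara qualifies under the Bralos–Pelara agreement and D-103 is covered: preferential rate Free applies instead.
The additional-duty order on D-103 targets Belovia, not Pelara; it does not apply.
Duty = €221,524.32 × 0% = €0.00.
Line 2 (N-713, Fenania, 2,176 m², €540,453.12):
Base rate for N-713 is €4.59/m².
Duty = 2,176 × €4.59 = €9,987.84.
Total = €0.00 + €9,987.84 = €9,987.84.

€9,987.84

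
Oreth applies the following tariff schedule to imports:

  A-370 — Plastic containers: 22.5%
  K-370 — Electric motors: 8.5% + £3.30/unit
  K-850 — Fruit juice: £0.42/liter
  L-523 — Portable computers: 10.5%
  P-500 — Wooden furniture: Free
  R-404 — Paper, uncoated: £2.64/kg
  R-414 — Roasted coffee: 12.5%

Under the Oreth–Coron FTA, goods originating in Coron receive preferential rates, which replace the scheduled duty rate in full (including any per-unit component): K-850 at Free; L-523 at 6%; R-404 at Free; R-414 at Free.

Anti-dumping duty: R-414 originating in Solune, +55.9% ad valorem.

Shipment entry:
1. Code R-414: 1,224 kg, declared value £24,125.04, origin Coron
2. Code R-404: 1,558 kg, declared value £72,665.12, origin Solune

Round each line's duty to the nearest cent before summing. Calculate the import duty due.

Line 1 (R-414, Coron, 1,224 kg, £24,125.04):
Base rate for R-414 is 12.5%.
Origin Coron qualifies under the Oreth–Coron agreement and R-414 is covered: preferential rate Free applies instead.
The additional-duty order on R-414 targets Solune, not Coron; it does not apply.
Duty = £24,125.04 × 0% = £0.00.
Line 2 (R-404, Solune, 1,558 kg, £72,665.12):
Base rate for R-404 is £2.64/kg.
R-404 has an FTA preferential rate, but origin Solune is not Coron; base rate stands.
Duty = 1,558 × £2.64 = £4,113.12.
Total = £0.00 + £4,113.12 = £4,113.12.

£4,113.12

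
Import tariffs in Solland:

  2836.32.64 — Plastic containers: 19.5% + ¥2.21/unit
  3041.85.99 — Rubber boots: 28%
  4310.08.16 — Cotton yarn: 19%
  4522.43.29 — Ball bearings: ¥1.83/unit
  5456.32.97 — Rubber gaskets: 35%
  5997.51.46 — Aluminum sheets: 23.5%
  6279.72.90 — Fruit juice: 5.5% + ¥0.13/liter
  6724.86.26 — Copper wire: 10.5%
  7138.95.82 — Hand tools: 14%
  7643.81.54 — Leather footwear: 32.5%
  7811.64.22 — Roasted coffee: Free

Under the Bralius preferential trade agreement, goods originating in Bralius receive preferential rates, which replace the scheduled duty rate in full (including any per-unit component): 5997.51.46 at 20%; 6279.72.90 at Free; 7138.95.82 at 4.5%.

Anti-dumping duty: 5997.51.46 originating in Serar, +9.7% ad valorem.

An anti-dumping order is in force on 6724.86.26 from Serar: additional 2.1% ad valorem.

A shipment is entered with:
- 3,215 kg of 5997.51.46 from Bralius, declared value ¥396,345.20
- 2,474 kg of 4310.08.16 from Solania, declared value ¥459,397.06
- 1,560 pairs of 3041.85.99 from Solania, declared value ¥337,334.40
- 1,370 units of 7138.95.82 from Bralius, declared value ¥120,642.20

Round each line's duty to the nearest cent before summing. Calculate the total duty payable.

¥266,437.01

Line 1 (5997.51.46, Bralius, 3,215 kg, ¥396,345.20):
Base rate for 5997.51.46 is 23.5%.
Origin Bralius qualifies under the Solland–Bralius agreement and 5997.51.46 is covered: preferential rate 20% applies instead.
The additional-duty order on 5997.51.46 targets Serar, not Bralius; it does not apply.
Duty = ¥396,345.20 × 20% = ¥79,269.04.
Line 2 (4310.08.16, Solania, 2,474 kg, ¥459,397.06):
Base rate for 4310.08.16 is 19%.
Duty = ¥459,397.06 × 19% = ¥87,285.44.
Line 3 (3041.85.99, Solania, 1,560 pairs, ¥337,334.40):
Base rate for 3041.85.99 is 28%.
Duty = ¥337,334.40 × 28% = ¥94,453.63.
Line 4 (7138.95.82, Bralius, 1,370 units, ¥120,642.20):
Base rate for 7138.95.82 is 14%.
Origin Bralius qualifies under the Solland–Bralius agreement and 7138.95.82 is covered: preferential rate 4.5% applies instead.
Duty = ¥120,642.20 × 4.5% = ¥5,428.90.
Total = ¥79,269.04 + ¥87,285.44 + ¥94,453.63 + ¥5,428.90 = ¥266,437.01.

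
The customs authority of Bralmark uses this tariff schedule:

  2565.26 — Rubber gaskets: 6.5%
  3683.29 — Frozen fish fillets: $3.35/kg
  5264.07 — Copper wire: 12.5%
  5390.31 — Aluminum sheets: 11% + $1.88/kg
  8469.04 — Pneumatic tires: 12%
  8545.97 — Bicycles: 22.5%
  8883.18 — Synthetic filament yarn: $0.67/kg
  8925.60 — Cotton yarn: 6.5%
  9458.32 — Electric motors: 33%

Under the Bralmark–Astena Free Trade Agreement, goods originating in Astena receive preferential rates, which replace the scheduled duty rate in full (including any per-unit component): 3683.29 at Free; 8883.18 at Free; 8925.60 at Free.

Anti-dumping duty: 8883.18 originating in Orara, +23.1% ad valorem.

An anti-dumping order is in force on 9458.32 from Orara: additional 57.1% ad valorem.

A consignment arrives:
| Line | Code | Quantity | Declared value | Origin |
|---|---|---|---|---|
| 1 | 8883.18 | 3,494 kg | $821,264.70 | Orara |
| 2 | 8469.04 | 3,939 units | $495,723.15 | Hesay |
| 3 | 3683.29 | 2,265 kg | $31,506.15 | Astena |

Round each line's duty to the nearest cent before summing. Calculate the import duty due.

$251,539.91

Line 1 (8883.18, Orara, 3,494 kg, $821,264.70):
Base rate for 8883.18 is $0.67/kg.
8883.18 has an FTA preferential rate, but origin Orara is not Astena; base rate stands.
Additional duty on 8883.18 from Orara: +23.1% ad valorem. Applied ad valorem rate = 23.1%.
Duty = $821,264.70 × 23.1% + 3,494 × $0.67 = $192,053.13.
Line 2 (8469.04, Hesay, 3,939 units, $495,723.15):
Base rate for 8469.04 is 12%.
Duty = $495,723.15 × 12% = $59,486.78.
Line 3 (3683.29, Astena, 2,265 kg, $31,506.15):
Base rate for 3683.29 is $3.35/kg.
Origin Astena qualifies under the Bralmark–Astena agreement and 3683.29 is covered: preferential rate Free applies instead.
Duty = $31,506.15 × 0% = $0.00.
Total = $192,053.13 + $59,486.78 + $0.00 = $251,539.91.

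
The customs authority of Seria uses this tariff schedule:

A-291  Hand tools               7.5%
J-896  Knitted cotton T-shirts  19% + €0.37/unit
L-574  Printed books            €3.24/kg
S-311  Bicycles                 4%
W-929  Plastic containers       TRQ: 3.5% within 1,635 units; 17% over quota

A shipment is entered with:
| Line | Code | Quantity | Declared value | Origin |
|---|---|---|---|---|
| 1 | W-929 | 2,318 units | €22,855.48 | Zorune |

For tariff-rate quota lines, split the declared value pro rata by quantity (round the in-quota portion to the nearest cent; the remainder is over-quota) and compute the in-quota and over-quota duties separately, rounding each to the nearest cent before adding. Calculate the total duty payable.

Line 1 (W-929, Zorune, 2,318 units, €22,855.48):
Code W-929 is under a tariff-rate quota (threshold 1,635 units). In-quota: 1,635 units at 3.5%; over-quota: 683 units at 17%.
Pro-rata value split: in-quota = €22,855.48 × 1,635/2,318 = €16,121.10; over-quota = €22,855.48 − €16,121.10 = €6,734.38.
In-quota duty = €16,121.10 × 3.5% = €564.24. Over-quota duty = €6,734.38 × 17% = €1,144.84.
Line duty = €564.24 + €1,144.84 = €1,709.08.

€1,709.08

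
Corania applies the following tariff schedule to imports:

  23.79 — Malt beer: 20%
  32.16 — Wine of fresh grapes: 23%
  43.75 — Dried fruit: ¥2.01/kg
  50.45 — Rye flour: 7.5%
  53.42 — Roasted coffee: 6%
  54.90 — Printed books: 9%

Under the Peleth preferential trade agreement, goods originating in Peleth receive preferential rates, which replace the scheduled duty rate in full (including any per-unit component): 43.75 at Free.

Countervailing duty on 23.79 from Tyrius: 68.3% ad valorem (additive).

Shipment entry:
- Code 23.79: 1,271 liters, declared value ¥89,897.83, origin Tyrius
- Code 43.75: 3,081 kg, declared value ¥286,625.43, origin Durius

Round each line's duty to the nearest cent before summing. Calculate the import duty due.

¥85,572.59

Line 1 (23.79, Tyrius, 1,271 liters, ¥89,897.83):
Base rate for 23.79 is 20%.
Additional duty on 23.79 from Tyrius: +68.3%. Applied ad valorem rate: 20% + 68.3% = 88.3%.
Duty = ¥89,897.83 × 88.3% = ¥79,379.78.
Line 2 (43.75, Durius, 3,081 kg, ¥286,625.43):
Base rate for 43.75 is ¥2.01/kg.
43.75 has an FTA preferential rate, but origin Durius is not Peleth; base rate stands.
Duty = 3,081 × ¥2.01 = ¥6,192.81.
Total = ¥79,379.78 + ¥6,192.81 = ¥85,572.59.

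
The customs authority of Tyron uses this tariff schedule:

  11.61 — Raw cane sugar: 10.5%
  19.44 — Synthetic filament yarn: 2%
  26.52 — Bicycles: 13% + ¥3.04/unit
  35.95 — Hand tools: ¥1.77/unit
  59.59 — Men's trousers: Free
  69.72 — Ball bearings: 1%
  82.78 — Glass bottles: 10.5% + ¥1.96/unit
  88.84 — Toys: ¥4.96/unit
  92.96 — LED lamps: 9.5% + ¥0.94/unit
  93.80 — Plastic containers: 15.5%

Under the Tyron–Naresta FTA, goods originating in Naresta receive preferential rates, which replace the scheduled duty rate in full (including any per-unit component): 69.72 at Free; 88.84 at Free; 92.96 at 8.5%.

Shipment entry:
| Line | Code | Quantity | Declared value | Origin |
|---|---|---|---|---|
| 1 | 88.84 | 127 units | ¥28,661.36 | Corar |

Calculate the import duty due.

Line 1 (88.84, Corar, 127 units, ¥28,661.36):
Base rate for 88.84 is ¥4.96/unit.
88.84 has an FTA preferential rate, but origin Corar is not Naresta; base rate stands.
Duty = 127 × ¥4.96 = ¥629.92.

¥629.92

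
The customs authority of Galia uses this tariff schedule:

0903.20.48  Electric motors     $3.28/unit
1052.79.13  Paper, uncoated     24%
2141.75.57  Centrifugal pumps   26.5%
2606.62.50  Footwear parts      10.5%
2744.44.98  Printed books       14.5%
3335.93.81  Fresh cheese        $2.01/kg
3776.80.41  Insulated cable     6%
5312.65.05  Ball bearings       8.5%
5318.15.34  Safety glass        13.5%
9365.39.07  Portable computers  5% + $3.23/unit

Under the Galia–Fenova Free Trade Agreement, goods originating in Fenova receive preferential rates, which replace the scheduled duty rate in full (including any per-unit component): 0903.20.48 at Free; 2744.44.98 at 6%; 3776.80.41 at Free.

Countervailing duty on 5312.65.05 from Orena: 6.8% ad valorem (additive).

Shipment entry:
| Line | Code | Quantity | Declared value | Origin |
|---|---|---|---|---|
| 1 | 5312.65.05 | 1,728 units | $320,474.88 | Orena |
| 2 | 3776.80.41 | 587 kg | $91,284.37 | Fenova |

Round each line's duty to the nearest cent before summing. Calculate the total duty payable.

Line 1 (5312.65.05, Orena, 1,728 units, $320,474.88):
Base rate for 5312.65.05 is 8.5%.
Additional duty on 5312.65.05 from Orena: +6.8%. Applied ad valorem rate: 8.5% + 6.8% = 15.3%.
Duty = $320,474.88 × 15.3% = $49,032.66.
Line 2 (3776.80.41, Fenova, 587 kg, $91,284.37):
Base rate for 3776.80.41 is 6%.
Origin Fenova qualifies under the Galia–Fenova agreement and 3776.80.41 is covered: preferential rate Free applies instead.
Duty = $91,284.37 × 0% = $0.00.
Total = $49,032.66 + $0.00 = $49,032.66.

$49,032.66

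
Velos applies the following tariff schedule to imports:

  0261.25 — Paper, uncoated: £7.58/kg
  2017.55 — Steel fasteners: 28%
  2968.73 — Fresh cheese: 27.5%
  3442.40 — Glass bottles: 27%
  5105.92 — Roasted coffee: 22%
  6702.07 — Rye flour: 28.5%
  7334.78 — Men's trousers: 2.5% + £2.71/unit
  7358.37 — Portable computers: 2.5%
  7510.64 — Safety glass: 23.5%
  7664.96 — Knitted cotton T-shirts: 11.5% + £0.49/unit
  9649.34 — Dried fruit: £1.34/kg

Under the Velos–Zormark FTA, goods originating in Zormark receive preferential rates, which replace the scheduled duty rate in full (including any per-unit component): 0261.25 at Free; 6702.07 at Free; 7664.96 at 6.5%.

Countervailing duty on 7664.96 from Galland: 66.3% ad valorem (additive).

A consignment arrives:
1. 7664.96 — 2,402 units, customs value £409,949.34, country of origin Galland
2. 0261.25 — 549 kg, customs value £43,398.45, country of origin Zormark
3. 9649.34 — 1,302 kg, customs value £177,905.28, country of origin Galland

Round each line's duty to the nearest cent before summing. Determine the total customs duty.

Line 1 (7664.96, Galland, 2,402 units, £409,949.34):
Base rate for 7664.96 is 11.5% + £0.49/unit.
7664.96 has an FTA preferential rate, but origin Galland is not Zormark; base rate stands.
Additional duty on 7664.96 from Galland: +66.3%. Applied ad valorem rate: 11.5% + 66.3% = 77.8%.
Duty = £409,949.34 × 77.8% + 2,402 × £0.49 = £320,117.57.
Line 2 (0261.25, Zormark, 549 kg, £43,398.45):
Base rate for 0261.25 is £7.58/kg.
Origin Zormark qualifies under the Velos–Zormark agreement and 0261.25 is covered: preferential rate Free applies instead.
Duty = £43,398.45 × 0% = £0.00.
Line 3 (9649.34, Galland, 1,302 kg, £177,905.28):
Base rate for 9649.34 is £1.34/kg.
Duty = 1,302 × £1.34 = £1,744.68.
Total = £320,117.57 + £0.00 + £1,744.68 = £321,862.25.

£321,862.25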